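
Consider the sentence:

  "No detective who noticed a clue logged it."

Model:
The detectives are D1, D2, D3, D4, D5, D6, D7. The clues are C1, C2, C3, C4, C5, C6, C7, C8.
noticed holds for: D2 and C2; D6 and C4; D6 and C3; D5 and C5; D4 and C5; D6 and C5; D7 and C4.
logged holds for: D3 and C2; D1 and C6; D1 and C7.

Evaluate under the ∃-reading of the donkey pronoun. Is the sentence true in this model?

"it" takes "a clue" as antecedent — a donkey pronoun bound across the clause boundary.
Truth condition: for no (d,c) with noticed(d,c) does logged(d,c) hold.
Restrictor pairs — does the scope hold? (D2,C2):fails  (D4,C5):fails  (D5,C5):fails  (D6,C3):fails  (D6,C4):fails  (D6,C5):fails  (D7,C4):fails
Scope holds for no restrictor pair, so the sentence is true.

True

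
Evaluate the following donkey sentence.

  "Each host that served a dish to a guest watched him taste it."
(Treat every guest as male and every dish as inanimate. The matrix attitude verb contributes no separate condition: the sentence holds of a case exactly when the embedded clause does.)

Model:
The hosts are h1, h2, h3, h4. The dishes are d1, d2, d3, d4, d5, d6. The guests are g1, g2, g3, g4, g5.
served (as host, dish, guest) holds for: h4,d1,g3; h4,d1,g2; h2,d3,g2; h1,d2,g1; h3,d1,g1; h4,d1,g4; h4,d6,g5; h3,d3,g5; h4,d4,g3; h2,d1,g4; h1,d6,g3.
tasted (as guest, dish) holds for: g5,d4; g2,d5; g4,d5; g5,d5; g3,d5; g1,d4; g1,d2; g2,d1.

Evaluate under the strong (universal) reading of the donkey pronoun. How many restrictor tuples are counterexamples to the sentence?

"him" takes "a guest" as antecedent and "it" takes "a dish"; both are donkey pronouns co-varying with the restrictor.
Strong reading: for every (h,d,g) with served(h,d,g), tasted(g,d).
Restrictor triples: (h1,d2,g1)→tasted(g1,d2) ✓  (h1,d6,g3)→tasted(g3,d6) ✗  (h2,d1,g4)→tasted(g4,d1) ✗  (h2,d3,g2)→tasted(g2,d3) ✗  (h3,d1,g1)→tasted(g1,d1) ✗  (h3,d3,g5)→tasted(g5,d3) ✗  (h4,d1,g2)→tasted(g2,d1) ✓  (h4,d1,g3)→tasted(g3,d1) ✗  (h4,d1,g4)→tasted(g4,d1) ✗  (h4,d4,g3)→tasted(g3,d4) ✗  (h4,d6,g5)→tasted(g5,d6) ✗
Counterexamples (restrictor triples failing the scope): 9.

9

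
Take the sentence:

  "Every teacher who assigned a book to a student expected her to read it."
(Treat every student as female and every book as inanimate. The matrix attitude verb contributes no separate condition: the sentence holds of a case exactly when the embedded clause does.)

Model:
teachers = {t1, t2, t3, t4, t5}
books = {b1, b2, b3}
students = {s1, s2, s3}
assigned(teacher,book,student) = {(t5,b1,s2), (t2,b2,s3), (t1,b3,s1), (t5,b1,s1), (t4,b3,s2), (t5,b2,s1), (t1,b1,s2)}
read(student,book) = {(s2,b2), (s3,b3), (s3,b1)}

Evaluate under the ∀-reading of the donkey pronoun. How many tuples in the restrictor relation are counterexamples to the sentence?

7

"her" takes "a student" as antecedent and "it" takes "a book"; both are donkey pronouns co-varying with the restrictor.
Strong reading: for every (t,b,s) with assigned(t,b,s), read(s,b).
Restrictor triples: (t1,b1,s2)→read(s2,b1) ✗  (t1,b3,s1)→read(s1,b3) ✗  (t2,b2,s3)→read(s3,b2) ✗  (t4,b3,s2)→read(s2,b3) ✗  (t5,b1,s1)→read(s1,b1) ✗  (t5,b1,s2)→read(s2,b1) ✗  (t5,b2,s1)→read(s1,b2) ✗
Counterexamples (restrictor triples failing the scope): 7.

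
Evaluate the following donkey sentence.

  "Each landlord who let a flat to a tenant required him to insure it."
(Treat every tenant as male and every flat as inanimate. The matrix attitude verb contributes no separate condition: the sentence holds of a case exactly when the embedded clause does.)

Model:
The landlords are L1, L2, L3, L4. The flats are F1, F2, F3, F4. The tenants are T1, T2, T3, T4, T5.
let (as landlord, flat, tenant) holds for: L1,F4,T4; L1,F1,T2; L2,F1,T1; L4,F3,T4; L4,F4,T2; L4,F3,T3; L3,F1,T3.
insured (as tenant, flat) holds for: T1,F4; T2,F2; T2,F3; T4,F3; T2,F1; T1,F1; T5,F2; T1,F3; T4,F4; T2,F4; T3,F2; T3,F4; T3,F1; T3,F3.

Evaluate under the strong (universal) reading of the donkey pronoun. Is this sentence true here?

"him" takes "a tenant" as antecedent and "it" takes "a flat"; both are donkey pronouns co-varying with the restrictor.
Strong reading: for every (l,f,t) with let(l,f,t), insured(t,f).
Restrictor triples: (L1,F1,T2)→insured(T2,F1) ✓  (L1,F4,T4)→insured(T4,F4) ✓  (L2,F1,T1)→insured(T1,F1) ✓  (L3,F1,T3)→insured(T3,F1) ✓  (L4,F3,T3)→insured(T3,F3) ✓  (L4,F3,T4)→insured(T4,F3) ✓  (L4,F4,T2)→insured(T2,F4) ✓
Every restrictor triple satisfies the scope.

True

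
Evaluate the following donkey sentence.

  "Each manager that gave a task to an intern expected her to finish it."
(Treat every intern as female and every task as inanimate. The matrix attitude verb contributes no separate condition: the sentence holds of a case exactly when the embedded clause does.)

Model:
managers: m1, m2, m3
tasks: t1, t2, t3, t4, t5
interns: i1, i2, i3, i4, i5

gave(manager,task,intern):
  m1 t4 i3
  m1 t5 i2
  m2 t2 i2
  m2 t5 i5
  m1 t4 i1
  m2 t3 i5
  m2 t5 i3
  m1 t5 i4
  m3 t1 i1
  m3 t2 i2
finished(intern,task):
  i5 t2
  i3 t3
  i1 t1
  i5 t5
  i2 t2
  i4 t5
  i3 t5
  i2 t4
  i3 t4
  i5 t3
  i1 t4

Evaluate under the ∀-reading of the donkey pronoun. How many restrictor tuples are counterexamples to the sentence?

1

"her" takes "an intern" as antecedent and "it" takes "a task"; both are donkey pronouns co-varying with the restrictor.
Strong reading: for every (m,t,i) with gave(m,t,i), finished(i,t).
Restrictor triples: (m1,t4,i1)→finished(i1,t4) ✓  (m1,t4,i3)→finished(i3,t4) ✓  (m1,t5,i2)→finished(i2,t5) ✗  (m1,t5,i4)→finished(i4,t5) ✓  (m2,t2,i2)→finished(i2,t2) ✓  (m2,t3,i5)→finished(i5,t3) ✓  (m2,t5,i3)→finished(i3,t5) ✓  (m2,t5,i5)→finished(i5,t5) ✓  (m3,t1,i1)→finished(i1,t1) ✓  (m3,t2,i2)→finished(i2,t2) ✓
Counterexamples (restrictor triples failing the scope): 1.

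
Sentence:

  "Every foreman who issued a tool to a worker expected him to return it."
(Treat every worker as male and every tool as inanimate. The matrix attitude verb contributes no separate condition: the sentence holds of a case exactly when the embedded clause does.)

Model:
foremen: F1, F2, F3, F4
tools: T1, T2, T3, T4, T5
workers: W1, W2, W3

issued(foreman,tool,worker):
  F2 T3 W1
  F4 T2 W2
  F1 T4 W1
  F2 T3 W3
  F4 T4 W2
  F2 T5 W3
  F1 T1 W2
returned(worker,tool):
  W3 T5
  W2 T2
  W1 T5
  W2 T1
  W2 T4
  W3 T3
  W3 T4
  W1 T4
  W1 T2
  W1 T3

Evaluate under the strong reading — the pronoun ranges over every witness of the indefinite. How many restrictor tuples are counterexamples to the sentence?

"him" takes "a worker" as antecedent and "it" takes "a tool"; both are donkey pronouns co-varying with the restrictor.
Strong reading: for every (f,t,w) with issued(f,t,w), returned(w,t).
Restrictor triples: (F1,T1,W2)→returned(W2,T1) ✓  (F1,T4,W1)→returned(W1,T4) ✓  (F2,T3,W1)→returned(W1,T3) ✓  (F2,T3,W3)→returned(W3,T3) ✓  (F2,T5,W3)→returned(W3,T5) ✓  (F4,T2,W2)→returned(W2,T2) ✓  (F4,T4,W2)→returned(W2,T4) ✓
Counterexamples (restrictor triples failing the scope): 0.

0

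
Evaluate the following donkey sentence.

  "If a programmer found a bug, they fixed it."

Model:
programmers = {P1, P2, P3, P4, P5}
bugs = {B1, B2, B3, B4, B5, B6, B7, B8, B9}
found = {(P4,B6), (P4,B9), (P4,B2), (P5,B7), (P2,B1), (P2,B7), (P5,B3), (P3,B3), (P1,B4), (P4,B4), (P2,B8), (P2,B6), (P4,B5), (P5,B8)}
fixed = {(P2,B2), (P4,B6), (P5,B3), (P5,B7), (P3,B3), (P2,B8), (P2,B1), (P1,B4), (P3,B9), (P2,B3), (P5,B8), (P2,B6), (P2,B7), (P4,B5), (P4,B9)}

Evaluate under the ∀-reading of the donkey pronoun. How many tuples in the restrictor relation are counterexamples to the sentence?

"it" takes "a bug" as antecedent — a donkey pronoun bound across the clause boundary.
Strong reading: for every (p,b) with found(p,b), fixed(p,b).
Restrictor pairs: (P1,B4) ✓  (P2,B1) ✓  (P2,B6) ✓  (P2,B7) ✓  (P2,B8) ✓  (P3,B3) ✓  (P4,B2) ✗  (P4,B4) ✗  (P4,B5) ✓  (P4,B6) ✓  (P4,B9) ✓  (P5,B3) ✓  (P5,B7) ✓  (P5,B8) ✓
Counterexamples (restrictor pairs failing the scope): 2.

2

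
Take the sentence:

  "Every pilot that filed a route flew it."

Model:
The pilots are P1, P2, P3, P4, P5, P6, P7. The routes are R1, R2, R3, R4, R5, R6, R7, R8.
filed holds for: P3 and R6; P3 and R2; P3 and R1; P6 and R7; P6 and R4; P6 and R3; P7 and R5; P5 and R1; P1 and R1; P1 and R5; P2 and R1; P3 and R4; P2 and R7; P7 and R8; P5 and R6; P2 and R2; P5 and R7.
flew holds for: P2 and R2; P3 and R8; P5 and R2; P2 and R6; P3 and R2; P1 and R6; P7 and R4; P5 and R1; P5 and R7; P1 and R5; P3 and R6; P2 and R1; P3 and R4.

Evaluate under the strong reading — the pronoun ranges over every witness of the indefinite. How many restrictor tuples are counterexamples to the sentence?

9

"it" takes "a route" as antecedent — a donkey pronoun bound across the clause boundary.
Strong reading: for every (p,r) with filed(p,r), flew(p,r).
Restrictor pairs: (P1,R1) ✗  (P1,R5) ✓  (P2,R1) ✓  (P2,R2) ✓  (P2,R7) ✗  (P3,R1) ✗  (P3,R2) ✓  (P3,R4) ✓  (P3,R6) ✓  (P5,R1) ✓  (P5,R6) ✗  (P5,R7) ✓  (P6,R3) ✗  (P6,R4) ✗  (P6,R7) ✗  (P7,R5) ✗  (P7,R8) ✗
Counterexamples (restrictor pairs failing the scope): 9.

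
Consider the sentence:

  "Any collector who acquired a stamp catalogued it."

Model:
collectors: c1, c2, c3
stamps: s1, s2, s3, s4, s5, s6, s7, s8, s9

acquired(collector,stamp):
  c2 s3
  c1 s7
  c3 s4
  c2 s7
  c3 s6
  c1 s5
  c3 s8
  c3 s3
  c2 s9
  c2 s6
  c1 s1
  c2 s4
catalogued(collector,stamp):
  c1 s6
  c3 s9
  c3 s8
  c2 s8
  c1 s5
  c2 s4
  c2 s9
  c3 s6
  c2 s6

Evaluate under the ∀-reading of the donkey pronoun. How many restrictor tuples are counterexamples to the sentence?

"it" takes "a stamp" as antecedent — a donkey pronoun bound across the clause boundary.
Strong reading: for every (c,s) with acquired(c,s), catalogued(c,s).
Restrictor pairs: (c1,s1) ✗  (c1,s5) ✓  (c1,s7) ✗  (c2,s3) ✗  (c2,s4) ✓  (c2,s6) ✓  (c2,s7) ✗  (c2,s9) ✓  (c3,s3) ✗  (c3,s4) ✗  (c3,s6) ✓  (c3,s8) ✓
Counterexamples (restrictor pairs failing the scope): 6.

6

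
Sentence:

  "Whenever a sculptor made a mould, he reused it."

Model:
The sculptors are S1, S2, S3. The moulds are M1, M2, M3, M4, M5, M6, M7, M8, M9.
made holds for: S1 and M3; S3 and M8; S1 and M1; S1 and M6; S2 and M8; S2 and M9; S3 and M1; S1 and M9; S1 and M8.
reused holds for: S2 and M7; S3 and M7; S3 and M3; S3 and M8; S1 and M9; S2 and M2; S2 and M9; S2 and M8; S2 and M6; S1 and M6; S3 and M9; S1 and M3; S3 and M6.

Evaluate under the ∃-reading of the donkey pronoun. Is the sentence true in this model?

"it" takes "a mould" as antecedent — a donkey pronoun bound across the clause boundary.
Weak reading: every sculptor s with some made-mould has at least one made-mould m such that reused(s,m).
Per sculptor: S1:✓  S2:✓  S3:✓
Every sculptor in the restrictor has a witness.

True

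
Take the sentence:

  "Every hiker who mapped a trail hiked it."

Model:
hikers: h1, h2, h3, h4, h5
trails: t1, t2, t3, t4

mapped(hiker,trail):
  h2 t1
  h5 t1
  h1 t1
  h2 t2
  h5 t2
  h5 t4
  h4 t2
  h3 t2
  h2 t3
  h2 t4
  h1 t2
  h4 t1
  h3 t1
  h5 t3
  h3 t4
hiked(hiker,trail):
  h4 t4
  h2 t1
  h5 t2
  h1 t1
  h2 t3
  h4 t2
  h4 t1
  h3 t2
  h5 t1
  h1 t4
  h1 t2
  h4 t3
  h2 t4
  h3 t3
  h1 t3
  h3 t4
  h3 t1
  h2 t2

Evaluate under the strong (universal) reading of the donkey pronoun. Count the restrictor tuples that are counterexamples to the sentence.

"it" takes "a trail" as antecedent — a donkey pronoun bound across the clause boundary.
Strong reading: for every (h,t) with mapped(h,t), hiked(h,t).
Restrictor pairs: (h1,t1) ✓  (h1,t2) ✓  (h2,t1) ✓  (h2,t2) ✓  (h2,t3) ✓  (h2,t4) ✓  (h3,t1) ✓  (h3,t2) ✓  (h3,t4) ✓  (h4,t1) ✓  (h4,t2) ✓  (h5,t1) ✓  (h5,t2) ✓  (h5,t3) ✗  (h5,t4) ✗
Counterexamples (restrictor pairs failing the scope): 2.

2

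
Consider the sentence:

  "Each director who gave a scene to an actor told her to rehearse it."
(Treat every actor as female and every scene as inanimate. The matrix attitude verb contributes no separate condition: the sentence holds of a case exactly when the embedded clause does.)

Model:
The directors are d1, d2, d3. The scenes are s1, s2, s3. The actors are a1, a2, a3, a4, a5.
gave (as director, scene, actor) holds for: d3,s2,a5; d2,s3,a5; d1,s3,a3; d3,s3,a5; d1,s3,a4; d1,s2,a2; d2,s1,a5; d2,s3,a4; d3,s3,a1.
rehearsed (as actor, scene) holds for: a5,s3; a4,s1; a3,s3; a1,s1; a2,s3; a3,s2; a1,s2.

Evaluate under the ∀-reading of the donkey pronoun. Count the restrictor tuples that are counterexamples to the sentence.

"her" takes "an actor" as antecedent and "it" takes "a scene"; both are donkey pronouns co-varying with the restrictor.
Strong reading: for every (d,s,a) with gave(d,s,a), rehearsed(a,s).
Restrictor triples: (d1,s2,a2)→rehearsed(a2,s2) ✗  (d1,s3,a3)→rehearsed(a3,s3) ✓  (d1,s3,a4)→rehearsed(a4,s3) ✗  (d2,s1,a5)→rehearsed(a5,s1) ✗  (d2,s3,a4)→rehearsed(a4,s3) ✗  (d2,s3,a5)→rehearsed(a5,s3) ✓  (d3,s2,a5)→rehearsed(a5,s2) ✗  (d3,s3,a1)→rehearsed(a1,s3) ✗  (d3,s3,a5)→rehearsed(a5,s3) ✓
Counterexamples (restrictor triples failing the scope): 6.

6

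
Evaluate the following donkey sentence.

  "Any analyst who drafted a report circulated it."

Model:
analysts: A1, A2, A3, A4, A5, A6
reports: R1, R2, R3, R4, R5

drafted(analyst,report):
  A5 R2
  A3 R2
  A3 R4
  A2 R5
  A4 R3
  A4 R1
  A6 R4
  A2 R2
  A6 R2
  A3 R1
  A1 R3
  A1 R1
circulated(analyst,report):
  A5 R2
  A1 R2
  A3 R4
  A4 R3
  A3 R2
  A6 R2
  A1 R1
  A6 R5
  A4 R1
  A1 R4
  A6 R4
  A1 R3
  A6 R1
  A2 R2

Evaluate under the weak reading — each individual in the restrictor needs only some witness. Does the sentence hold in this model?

True

"it" takes "a report" as antecedent — a donkey pronoun bound across the clause boundary.
Weak reading: every analyst a with some drafted-report has at least one drafted-report r such that circulated(a,r).
Per analyst: A1:✓  A2:✓  A3:✓  A4:✓  A5:✓  A6:✓
Every analyst in the restrictor has a witness.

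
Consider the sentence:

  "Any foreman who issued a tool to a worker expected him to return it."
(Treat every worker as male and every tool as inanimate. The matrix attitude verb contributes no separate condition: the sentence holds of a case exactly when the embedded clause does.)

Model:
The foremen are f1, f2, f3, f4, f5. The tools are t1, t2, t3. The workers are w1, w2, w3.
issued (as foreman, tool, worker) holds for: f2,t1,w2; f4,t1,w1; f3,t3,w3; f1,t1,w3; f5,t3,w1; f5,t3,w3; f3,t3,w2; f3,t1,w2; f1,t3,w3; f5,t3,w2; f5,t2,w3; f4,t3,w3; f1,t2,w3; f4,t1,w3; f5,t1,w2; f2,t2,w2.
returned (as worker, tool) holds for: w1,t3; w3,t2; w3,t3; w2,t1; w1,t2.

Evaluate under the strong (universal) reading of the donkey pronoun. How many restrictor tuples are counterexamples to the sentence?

6

"him" takes "a worker" as antecedent and "it" takes "a tool"; both are donkey pronouns co-varying with the restrictor.
Strong reading: for every (f,t,w) with issued(f,t,w), returned(w,t).
Restrictor triples: (f1,t1,w3)→returned(w3,t1) ✗  (f1,t2,w3)→returned(w3,t2) ✓  (f1,t3,w3)→returned(w3,t3) ✓  (f2,t1,w2)→returned(w2,t1) ✓  (f2,t2,w2)→returned(w2,t2) ✗  (f3,t1,w2)→returned(w2,t1) ✓  (f3,t3,w2)→returned(w2,t3) ✗  (f3,t3,w3)→returned(w3,t3) ✓  (f4,t1,w1)→returned(w1,t1) ✗  (f4,t1,w3)→returned(w3,t1) ✗  (f4,t3,w3)→returned(w3,t3) ✓  (f5,t1,w2)→returned(w2,t1) ✓  (f5,t2,w3)→returned(w3,t2) ✓  (f5,t3,w1)→returned(w1,t3) ✓  (f5,t3,w2)→returned(w2,t3) ✗  (f5,t3,w3)→returned(w3,t3) ✓
Counterexamples (restrictor triples failing the scope): 6.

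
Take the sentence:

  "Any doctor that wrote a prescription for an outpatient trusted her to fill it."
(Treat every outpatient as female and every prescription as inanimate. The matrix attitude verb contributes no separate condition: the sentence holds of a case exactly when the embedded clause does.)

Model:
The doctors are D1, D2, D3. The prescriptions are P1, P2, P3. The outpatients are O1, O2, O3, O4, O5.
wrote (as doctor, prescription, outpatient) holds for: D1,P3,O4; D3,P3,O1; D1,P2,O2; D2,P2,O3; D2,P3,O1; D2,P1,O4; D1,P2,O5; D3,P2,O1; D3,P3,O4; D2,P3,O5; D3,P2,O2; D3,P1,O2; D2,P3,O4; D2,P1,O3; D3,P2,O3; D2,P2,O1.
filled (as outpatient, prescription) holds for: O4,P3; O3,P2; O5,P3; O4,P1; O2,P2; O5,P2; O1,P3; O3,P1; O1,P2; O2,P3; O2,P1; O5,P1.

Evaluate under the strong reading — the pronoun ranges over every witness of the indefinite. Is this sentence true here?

True

"her" takes "an outpatient" as antecedent and "it" takes "a prescription"; both are donkey pronouns co-varying with the restrictor.
Strong reading: for every (d,p,o) with wrote(d,p,o), filled(o,p).
Restrictor triples: (D1,P2,O2)→filled(O2,P2) ✓  (D1,P2,O5)→filled(O5,P2) ✓  (D1,P3,O4)→filled(O4,P3) ✓  (D2,P1,O3)→filled(O3,P1) ✓  (D2,P1,O4)→filled(O4,P1) ✓  (D2,P2,O1)→filled(O1,P2) ✓  (D2,P2,O3)→filled(O3,P2) ✓  (D2,P3,O1)→filled(O1,P3) ✓  (D2,P3,O4)→filled(O4,P3) ✓  (D2,P3,O5)→filled(O5,P3) ✓  (D3,P1,O2)→filled(O2,P1) ✓  (D3,P2,O1)→filled(O1,P2) ✓  (D3,P2,O2)→filled(O2,P2) ✓  (D3,P2,O3)→filled(O3,P2) ✓  (D3,P3,O1)→filled(O1,P3) ✓  (D3,P3,O4)→filled(O4,P3) ✓
Every restrictor triple satisfies the scope.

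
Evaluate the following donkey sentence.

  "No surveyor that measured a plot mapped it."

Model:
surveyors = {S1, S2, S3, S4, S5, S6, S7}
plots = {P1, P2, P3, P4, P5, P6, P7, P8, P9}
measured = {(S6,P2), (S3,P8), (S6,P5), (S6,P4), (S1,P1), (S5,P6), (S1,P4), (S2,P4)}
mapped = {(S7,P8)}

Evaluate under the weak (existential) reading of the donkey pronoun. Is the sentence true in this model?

True

"it" takes "a plot" as antecedent — a donkey pronoun bound across the clause boundary.
Truth condition: for no (s,p) with measured(s,p) does mapped(s,p) hold.
Restrictor pairs — does the scope hold? (S1,P1):fails  (S1,P4):fails  (S2,P4):fails  (S3,P8):fails  (S5,P6):fails  (S6,P2):fails  (S6,P4):fails  (S6,P5):fails
Scope holds for no restrictor pair, so the sentence is true.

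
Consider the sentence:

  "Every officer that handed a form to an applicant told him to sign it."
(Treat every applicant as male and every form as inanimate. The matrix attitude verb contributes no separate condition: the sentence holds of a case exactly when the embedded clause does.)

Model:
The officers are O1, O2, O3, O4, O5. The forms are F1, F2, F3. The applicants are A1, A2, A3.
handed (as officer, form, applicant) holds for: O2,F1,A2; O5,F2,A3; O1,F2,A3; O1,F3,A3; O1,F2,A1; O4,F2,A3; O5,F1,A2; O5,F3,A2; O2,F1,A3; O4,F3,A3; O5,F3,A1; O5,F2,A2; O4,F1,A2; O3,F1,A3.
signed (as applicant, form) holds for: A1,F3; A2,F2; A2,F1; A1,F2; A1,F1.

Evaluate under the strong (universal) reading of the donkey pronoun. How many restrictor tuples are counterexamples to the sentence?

"him" takes "an applicant" as antecedent and "it" takes "a form"; both are donkey pronouns co-varying with the restrictor.
Strong reading: for every (o,f,a) with handed(o,f,a), signed(a,f).
Restrictor triples: (O1,F2,A1)→signed(A1,F2) ✓  (O1,F2,A3)→signed(A3,F2) ✗  (O1,F3,A3)→signed(A3,F3) ✗  (O2,F1,A2)→signed(A2,F1) ✓  (O2,F1,A3)→signed(A3,F1) ✗  (O3,F1,A3)→signed(A3,F1) ✗  (O4,F1,A2)→signed(A2,F1) ✓  (O4,F2,A3)→signed(A3,F2) ✗  (O4,F3,A3)→signed(A3,F3) ✗  (O5,F1,A2)→signed(A2,F1) ✓  (O5,F2,A2)→signed(A2,F2) ✓  (O5,F2,A3)→signed(A3,F2) ✗  (O5,F3,A1)→signed(A1,F3) ✓  (O5,F3,A2)→signed(A2,F3) ✗
Counterexamples (restrictor triples failing the scope): 8.

8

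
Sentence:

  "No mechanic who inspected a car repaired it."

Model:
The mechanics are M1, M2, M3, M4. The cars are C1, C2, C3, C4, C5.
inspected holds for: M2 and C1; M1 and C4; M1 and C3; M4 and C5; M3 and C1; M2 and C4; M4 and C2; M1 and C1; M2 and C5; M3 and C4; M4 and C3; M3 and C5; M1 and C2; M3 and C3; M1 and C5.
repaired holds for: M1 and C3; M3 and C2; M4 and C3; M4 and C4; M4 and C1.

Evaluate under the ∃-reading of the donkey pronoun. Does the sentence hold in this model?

False

"it" takes "a car" as antecedent — a donkey pronoun bound across the clause boundary.
Truth condition: for no (m,c) with inspected(m,c) does repaired(m,c) hold.
Restrictor pairs — does the scope hold? (M1,C1):fails  (M1,C2):fails  (M1,C3):holds  (M1,C4):fails  (M1,C5):fails  (M2,C1):fails  (M2,C4):fails  (M2,C5):fails  (M3,C1):fails  (M3,C3):fails  (M3,C4):fails  (M3,C5):fails  (M4,C2):fails  (M4,C3):holds  (M4,C5):fails
Scope holds for 2 pair(s), so the sentence is false.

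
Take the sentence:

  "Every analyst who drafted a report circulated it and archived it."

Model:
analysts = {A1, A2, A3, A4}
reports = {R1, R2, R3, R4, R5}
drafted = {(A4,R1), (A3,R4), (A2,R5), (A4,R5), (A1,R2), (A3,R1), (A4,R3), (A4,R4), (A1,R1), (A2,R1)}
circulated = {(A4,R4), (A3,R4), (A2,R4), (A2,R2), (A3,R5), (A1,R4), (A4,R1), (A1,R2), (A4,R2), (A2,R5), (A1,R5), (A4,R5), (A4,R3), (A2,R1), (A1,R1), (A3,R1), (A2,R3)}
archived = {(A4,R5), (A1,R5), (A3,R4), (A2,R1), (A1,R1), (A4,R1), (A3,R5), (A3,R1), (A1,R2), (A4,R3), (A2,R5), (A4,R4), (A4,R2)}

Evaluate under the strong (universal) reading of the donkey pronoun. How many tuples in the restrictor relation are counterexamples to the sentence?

0

"it" takes "a report" as antecedent — a donkey pronoun bound across the clause boundary.
Strong reading: for every (a,r) with drafted(a,r), circulated(a,r) ∧ archived(a,r).
Restrictor pairs: (A1,R1) ✓  (A1,R2) ✓  (A2,R1) ✓  (A2,R5) ✓  (A3,R1) ✓  (A3,R4) ✓  (A4,R1) ✓  (A4,R3) ✓  (A4,R4) ✓  (A4,R5) ✓
Counterexamples (restrictor pairs failing the scope): 0.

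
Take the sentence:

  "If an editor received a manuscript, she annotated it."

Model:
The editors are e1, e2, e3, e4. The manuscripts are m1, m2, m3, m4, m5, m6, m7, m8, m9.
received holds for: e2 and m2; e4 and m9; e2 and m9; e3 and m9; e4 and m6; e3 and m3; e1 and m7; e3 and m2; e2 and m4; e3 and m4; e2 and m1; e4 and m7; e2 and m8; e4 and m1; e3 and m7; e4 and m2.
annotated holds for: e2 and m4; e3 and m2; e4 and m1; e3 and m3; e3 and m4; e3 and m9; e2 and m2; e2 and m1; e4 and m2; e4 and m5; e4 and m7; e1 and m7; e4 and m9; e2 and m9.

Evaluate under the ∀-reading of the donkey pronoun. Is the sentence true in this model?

"it" takes "a manuscript" as antecedent — a donkey pronoun bound across the clause boundary.
Strong reading: for every (e,m) with received(e,m), annotated(e,m).
Restrictor pairs: (e1,m7) ✓  (e2,m1) ✓  (e2,m2) ✓  (e2,m4) ✓  (e2,m8) ✗  (e2,m9) ✓  (e3,m2) ✓  (e3,m3) ✓  (e3,m4) ✓  (e3,m7) ✗  (e3,m9) ✓  (e4,m1) ✓  (e4,m2) ✓  (e4,m6) ✗  (e4,m7) ✓  (e4,m9) ✓
Counterexample: (e2,m8) is in received but fails the scope.

False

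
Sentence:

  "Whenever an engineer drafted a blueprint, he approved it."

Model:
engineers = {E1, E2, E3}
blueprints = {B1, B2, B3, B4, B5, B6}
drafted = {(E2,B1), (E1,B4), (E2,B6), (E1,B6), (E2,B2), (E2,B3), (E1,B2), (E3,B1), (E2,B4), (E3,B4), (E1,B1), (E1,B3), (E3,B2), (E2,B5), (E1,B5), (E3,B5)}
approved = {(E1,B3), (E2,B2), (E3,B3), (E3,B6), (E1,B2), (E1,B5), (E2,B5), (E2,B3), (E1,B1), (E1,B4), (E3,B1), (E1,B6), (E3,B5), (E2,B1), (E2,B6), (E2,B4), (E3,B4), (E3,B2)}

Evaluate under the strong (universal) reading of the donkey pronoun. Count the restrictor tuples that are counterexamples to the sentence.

"it" takes "a blueprint" as antecedent — a donkey pronoun bound across the clause boundary.
Strong reading: for every (e,b) with drafted(e,b), approved(e,b).
Restrictor pairs: (E1,B1) ✓  (E1,B2) ✓  (E1,B3) ✓  (E1,B4) ✓  (E1,B5) ✓  (E1,B6) ✓  (E2,B1) ✓  (E2,B2) ✓  (E2,B3) ✓  (E2,B4) ✓  (E2,B5) ✓  (E2,B6) ✓  (E3,B1) ✓  (E3,B2) ✓  (E3,B4) ✓  (E3,B5) ✓
Counterexamples (restrictor pairs failing the scope): 0.

0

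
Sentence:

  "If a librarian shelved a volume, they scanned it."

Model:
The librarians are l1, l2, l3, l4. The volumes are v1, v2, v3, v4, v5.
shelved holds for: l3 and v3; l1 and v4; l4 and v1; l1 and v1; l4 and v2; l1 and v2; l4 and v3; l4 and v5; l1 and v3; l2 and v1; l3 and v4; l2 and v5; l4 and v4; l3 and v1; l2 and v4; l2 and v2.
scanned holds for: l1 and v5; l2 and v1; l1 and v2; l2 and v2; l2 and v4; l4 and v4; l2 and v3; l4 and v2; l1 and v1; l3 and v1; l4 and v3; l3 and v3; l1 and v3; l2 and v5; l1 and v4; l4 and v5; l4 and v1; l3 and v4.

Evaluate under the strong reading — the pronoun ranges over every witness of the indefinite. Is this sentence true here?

"it" takes "a volume" as antecedent — a donkey pronoun bound across the clause boundary.
Strong reading: for every (l,v) with shelved(l,v), scanned(l,v).
Restrictor pairs: (l1,v1) ✓  (l1,v2) ✓  (l1,v3) ✓  (l1,v4) ✓  (l2,v1) ✓  (l2,v2) ✓  (l2,v4) ✓  (l2,v5) ✓  (l3,v1) ✓  (l3,v3) ✓  (l3,v4) ✓  (l4,v1) ✓  (l4,v2) ✓  (l4,v3) ✓  (l4,v4) ✓  (l4,v5) ✓
Every restrictor pair satisfies the scope.

True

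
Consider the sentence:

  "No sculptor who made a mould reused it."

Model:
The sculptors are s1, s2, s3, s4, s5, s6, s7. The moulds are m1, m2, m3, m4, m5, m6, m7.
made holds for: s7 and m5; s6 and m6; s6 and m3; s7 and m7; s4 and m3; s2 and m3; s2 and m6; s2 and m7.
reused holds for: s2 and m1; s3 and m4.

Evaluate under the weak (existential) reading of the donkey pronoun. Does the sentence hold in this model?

True

"it" takes "a mould" as antecedent — a donkey pronoun bound across the clause boundary.
Truth condition: for no (s,m) with made(s,m) does reused(s,m) hold.
Restrictor pairs — does the scope hold? (s2,m3):fails  (s2,m6):fails  (s2,m7):fails  (s4,m3):fails  (s6,m3):fails  (s6,m6):fails  (s7,m5):fails  (s7,m7):fails
Scope holds for no restrictor pair, so the sentence is true.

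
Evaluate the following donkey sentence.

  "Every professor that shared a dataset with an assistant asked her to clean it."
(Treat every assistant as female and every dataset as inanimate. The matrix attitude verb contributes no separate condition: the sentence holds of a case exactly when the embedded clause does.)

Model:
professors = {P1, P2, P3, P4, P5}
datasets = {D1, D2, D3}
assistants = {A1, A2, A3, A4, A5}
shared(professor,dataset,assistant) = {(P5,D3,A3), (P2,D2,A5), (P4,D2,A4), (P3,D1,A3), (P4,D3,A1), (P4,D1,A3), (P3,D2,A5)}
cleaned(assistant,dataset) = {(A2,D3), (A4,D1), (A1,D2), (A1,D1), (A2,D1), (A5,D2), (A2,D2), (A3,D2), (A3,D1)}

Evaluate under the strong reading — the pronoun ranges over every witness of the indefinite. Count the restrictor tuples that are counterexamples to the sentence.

3

"her" takes "an assistant" as antecedent and "it" takes "a dataset"; both are donkey pronouns co-varying with the restrictor.
Strong reading: for every (p,d,a) with shared(p,d,a), cleaned(a,d).
Restrictor triples: (P2,D2,A5)→cleaned(A5,D2) ✓  (P3,D1,A3)→cleaned(A3,D1) ✓  (P3,D2,A5)→cleaned(A5,D2) ✓  (P4,D1,A3)→cleaned(A3,D1) ✓  (P4,D2,A4)→cleaned(A4,D2) ✗  (P4,D3,A1)→cleaned(A1,D3) ✗  (P5,D3,A3)→cleaned(A3,D3) ✗
Counterexamples (restrictor triples failing the scope): 3.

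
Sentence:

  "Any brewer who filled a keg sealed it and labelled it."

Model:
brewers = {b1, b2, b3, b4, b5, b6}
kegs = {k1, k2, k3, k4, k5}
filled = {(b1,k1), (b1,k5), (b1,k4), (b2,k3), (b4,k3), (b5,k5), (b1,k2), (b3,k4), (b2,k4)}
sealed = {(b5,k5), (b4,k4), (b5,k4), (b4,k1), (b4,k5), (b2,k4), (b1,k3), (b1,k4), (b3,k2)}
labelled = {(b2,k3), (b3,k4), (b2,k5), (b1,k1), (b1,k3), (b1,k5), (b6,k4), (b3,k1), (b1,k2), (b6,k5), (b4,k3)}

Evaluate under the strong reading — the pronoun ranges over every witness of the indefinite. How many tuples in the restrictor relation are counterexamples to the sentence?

"it" takes "a keg" as antecedent — a donkey pronoun bound across the clause boundary.
Strong reading: for every (b,k) with filled(b,k), sealed(b,k) ∧ labelled(b,k).
Restrictor pairs: (b1,k1) ✗  (b1,k2) ✗  (b1,k4) ✗  (b1,k5) ✗  (b2,k3) ✗  (b2,k4) ✗  (b3,k4) ✗  (b4,k3) ✗  (b5,k5) ✗
Counterexamples (restrictor pairs failing the scope): 9.

9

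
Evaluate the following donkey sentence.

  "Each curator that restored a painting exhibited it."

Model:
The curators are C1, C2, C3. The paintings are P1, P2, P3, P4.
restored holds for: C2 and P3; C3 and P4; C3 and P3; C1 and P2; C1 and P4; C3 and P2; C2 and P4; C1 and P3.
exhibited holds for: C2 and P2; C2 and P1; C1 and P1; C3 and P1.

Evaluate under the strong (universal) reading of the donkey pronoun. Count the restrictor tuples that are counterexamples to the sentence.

8

"it" takes "a painting" as antecedent — a donkey pronoun bound across the clause boundary.
Strong reading: for every (c,p) with restored(c,p), exhibited(c,p).
Restrictor pairs: (C1,P2) ✗  (C1,P3) ✗  (C1,P4) ✗  (C2,P3) ✗  (C2,P4) ✗  (C3,P2) ✗  (C3,P3) ✗  (C3,P4) ✗
Counterexamples (restrictor pairs failing the scope): 8.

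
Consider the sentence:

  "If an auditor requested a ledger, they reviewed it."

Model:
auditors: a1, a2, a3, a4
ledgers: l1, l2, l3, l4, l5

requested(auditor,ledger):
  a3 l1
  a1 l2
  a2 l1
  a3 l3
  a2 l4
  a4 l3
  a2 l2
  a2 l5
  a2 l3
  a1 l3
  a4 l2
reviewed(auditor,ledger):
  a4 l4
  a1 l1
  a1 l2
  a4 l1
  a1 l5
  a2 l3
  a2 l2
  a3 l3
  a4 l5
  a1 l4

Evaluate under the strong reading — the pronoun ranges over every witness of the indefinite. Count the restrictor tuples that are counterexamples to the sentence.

7

"it" takes "a ledger" as antecedent — a donkey pronoun bound across the clause boundary.
Strong reading: for every (a,l) with requested(a,l), reviewed(a,l).
Restrictor pairs: (a1,l2) ✓  (a1,l3) ✗  (a2,l1) ✗  (a2,l2) ✓  (a2,l3) ✓  (a2,l4) ✗  (a2,l5) ✗  (a3,l1) ✗  (a3,l3) ✓  (a4,l2) ✗  (a4,l3) ✗
Counterexamples (restrictor pairs failing the scope): 7.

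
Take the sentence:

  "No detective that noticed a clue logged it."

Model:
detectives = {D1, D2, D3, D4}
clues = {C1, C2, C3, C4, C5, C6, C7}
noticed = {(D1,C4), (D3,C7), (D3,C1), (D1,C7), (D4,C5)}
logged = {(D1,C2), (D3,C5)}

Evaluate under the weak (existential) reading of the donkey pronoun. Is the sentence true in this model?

True

"it" takes "a clue" as antecedent — a donkey pronoun bound across the clause boundary.
Truth condition: for no (d,c) with noticed(d,c) does logged(d,c) hold.
Restrictor pairs — does the scope hold? (D1,C4):fails  (D1,C7):fails  (D3,C1):fails  (D3,C7):fails  (D4,C5):fails
Scope holds for no restrictor pair, so the sentence is true.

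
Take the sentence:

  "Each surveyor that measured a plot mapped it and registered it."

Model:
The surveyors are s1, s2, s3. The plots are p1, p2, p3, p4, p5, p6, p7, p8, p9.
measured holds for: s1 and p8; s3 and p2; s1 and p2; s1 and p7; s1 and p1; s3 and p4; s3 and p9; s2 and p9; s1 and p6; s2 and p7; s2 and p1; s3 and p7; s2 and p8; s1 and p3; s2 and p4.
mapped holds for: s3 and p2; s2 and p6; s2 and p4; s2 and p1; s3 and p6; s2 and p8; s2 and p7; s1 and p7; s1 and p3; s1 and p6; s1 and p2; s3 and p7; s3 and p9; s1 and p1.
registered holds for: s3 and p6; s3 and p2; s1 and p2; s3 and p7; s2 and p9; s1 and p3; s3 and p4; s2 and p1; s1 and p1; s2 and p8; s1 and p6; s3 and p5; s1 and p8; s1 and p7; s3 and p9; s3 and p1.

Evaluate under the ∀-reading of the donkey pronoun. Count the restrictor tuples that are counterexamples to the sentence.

5

"it" takes "a plot" as antecedent — a donkey pronoun bound across the clause boundary.
Strong reading: for every (s,p) with measured(s,p), mapped(s,p) ∧ registered(s,p).
Restrictor pairs: (s1,p1) ✓  (s1,p2) ✓  (s1,p3) ✓  (s1,p6) ✓  (s1,p7) ✓  (s1,p8) ✗  (s2,p1) ✓  (s2,p4) ✗  (s2,p7) ✗  (s2,p8) ✓  (s2,p9) ✗  (s3,p2) ✓  (s3,p4) ✗  (s3,p7) ✓  (s3,p9) ✓
Counterexamples (restrictor pairs failing the scope): 5.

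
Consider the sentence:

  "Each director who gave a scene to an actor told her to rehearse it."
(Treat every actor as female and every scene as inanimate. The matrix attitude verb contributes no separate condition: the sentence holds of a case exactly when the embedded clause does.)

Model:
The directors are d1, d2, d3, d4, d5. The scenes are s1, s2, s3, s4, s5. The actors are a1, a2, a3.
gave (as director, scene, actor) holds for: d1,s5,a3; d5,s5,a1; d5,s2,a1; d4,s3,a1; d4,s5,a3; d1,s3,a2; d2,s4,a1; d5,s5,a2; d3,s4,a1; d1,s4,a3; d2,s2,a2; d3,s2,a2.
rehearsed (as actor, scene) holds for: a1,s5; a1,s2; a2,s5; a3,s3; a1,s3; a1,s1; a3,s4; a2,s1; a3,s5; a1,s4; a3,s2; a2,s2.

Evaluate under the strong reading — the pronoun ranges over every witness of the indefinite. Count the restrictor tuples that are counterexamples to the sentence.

1

"her" takes "an actor" as antecedent and "it" takes "a scene"; both are donkey pronouns co-varying with the restrictor.
Strong reading: for every (d,s,a) with gave(d,s,a), rehearsed(a,s).
Restrictor triples: (d1,s3,a2)→rehearsed(a2,s3) ✗  (d1,s4,a3)→rehearsed(a3,s4) ✓  (d1,s5,a3)→rehearsed(a3,s5) ✓  (d2,s2,a2)→rehearsed(a2,s2) ✓  (d2,s4,a1)→rehearsed(a1,s4) ✓  (d3,s2,a2)→rehearsed(a2,s2) ✓  (d3,s4,a1)→rehearsed(a1,s4) ✓  (d4,s3,a1)→rehearsed(a1,s3) ✓  (d4,s5,a3)→rehearsed(a3,s5) ✓  (d5,s2,a1)→rehearsed(a1,s2) ✓  (d5,s5,a1)→rehearsed(a1,s5) ✓  (d5,s5,a2)→rehearsed(a2,s5) ✓
Counterexamples (restrictor triples failing the scope): 1.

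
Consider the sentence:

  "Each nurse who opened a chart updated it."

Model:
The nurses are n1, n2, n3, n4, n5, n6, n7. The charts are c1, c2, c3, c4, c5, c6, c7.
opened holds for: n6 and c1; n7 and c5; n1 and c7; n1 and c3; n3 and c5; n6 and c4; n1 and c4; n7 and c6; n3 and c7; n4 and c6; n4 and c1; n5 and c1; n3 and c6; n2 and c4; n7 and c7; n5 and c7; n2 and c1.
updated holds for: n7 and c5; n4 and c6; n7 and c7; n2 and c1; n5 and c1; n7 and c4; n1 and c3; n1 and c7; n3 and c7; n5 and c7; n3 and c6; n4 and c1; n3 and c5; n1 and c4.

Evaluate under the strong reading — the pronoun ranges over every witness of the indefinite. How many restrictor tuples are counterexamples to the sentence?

"it" takes "a chart" as antecedent — a donkey pronoun bound across the clause boundary.
Strong reading: for every (n,c) with opened(n,c), updated(n,c).
Restrictor pairs: (n1,c3) ✓  (n1,c4) ✓  (n1,c7) ✓  (n2,c1) ✓  (n2,c4) ✗  (n3,c5) ✓  (n3,c6) ✓  (n3,c7) ✓  (n4,c1) ✓  (n4,c6) ✓  (n5,c1) ✓  (n5,c7) ✓  (n6,c1) ✗  (n6,c4) ✗  (n7,c5) ✓  (n7,c6) ✗  (n7,c7) ✓
Counterexamples (restrictor pairs failing the scope): 4.

4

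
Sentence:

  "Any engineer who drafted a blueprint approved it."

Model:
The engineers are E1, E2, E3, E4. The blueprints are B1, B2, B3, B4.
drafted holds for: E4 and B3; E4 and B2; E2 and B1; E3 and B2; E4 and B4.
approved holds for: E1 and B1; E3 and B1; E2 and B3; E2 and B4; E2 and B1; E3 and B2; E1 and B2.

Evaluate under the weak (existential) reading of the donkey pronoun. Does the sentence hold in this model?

False

"it" takes "a blueprint" as antecedent — a donkey pronoun bound across the clause boundary.
Weak reading: every engineer e with some drafted-blueprint has at least one drafted-blueprint b such that approved(e,b).
Per engineer: E2:✓  E3:✓  E4:✗
E4 has no witness among its drafted-blueprints.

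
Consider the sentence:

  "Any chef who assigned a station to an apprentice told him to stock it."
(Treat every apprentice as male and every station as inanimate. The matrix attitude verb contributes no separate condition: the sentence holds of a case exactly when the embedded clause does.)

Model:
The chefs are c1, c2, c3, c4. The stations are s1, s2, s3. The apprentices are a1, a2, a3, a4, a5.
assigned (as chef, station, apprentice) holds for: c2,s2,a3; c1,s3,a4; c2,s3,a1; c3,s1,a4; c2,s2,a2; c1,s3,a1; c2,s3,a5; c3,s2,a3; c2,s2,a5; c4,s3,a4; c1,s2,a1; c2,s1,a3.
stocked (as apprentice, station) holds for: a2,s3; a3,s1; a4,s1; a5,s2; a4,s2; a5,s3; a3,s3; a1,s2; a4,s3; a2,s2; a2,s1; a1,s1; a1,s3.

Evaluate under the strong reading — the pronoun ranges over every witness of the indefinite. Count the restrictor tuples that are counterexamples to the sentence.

"him" takes "an apprentice" as antecedent and "it" takes "a station"; both are donkey pronouns co-varying with the restrictor.
Strong reading: for every (c,s,a) with assigned(c,s,a), stocked(a,s).
Restrictor triples: (c1,s2,a1)→stocked(a1,s2) ✓  (c1,s3,a1)→stocked(a1,s3) ✓  (c1,s3,a4)→stocked(a4,s3) ✓  (c2,s1,a3)→stocked(a3,s1) ✓  (c2,s2,a2)→stocked(a2,s2) ✓  (c2,s2,a3)→stocked(a3,s2) ✗  (c2,s2,a5)→stocked(a5,s2) ✓  (c2,s3,a1)→stocked(a1,s3) ✓  (c2,s3,a5)→stocked(a5,s3) ✓  (c3,s1,a4)→stocked(a4,s1) ✓  (c3,s2,a3)→stocked(a3,s2) ✗  (c4,s3,a4)→stocked(a4,s3) ✓
Counterexamples (restrictor triples failing the scope): 2.

2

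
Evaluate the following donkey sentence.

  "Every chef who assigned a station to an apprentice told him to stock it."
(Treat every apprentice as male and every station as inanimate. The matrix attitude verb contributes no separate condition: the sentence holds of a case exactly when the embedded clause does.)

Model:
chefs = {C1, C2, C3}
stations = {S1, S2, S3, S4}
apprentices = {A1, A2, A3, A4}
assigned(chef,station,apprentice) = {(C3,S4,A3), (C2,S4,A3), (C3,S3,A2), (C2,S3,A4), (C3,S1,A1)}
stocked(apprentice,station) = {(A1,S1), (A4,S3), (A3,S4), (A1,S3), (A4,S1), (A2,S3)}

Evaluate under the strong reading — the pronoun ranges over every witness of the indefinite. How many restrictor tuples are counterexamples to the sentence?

0

"him" takes "an apprentice" as antecedent and "it" takes "a station"; both are donkey pronouns co-varying with the restrictor.
Strong reading: for every (c,s,a) with assigned(c,s,a), stocked(a,s).
Restrictor triples: (C2,S3,A4)→stocked(A4,S3) ✓  (C2,S4,A3)→stocked(A3,S4) ✓  (C3,S1,A1)→stocked(A1,S1) ✓  (C3,S3,A2)→stocked(A2,S3) ✓  (C3,S4,A3)→stocked(A3,S4) ✓
Counterexamples (restrictor triples failing the scope): 0.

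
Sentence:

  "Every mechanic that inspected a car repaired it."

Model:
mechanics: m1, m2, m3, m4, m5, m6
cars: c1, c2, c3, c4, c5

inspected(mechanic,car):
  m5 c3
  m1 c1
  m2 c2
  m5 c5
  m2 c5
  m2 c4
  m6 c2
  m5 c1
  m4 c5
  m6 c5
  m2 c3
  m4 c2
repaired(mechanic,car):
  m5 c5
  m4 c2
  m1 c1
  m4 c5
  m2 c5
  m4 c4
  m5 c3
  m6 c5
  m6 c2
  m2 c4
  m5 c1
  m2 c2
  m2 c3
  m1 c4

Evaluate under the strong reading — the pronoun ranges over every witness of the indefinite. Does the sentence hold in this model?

True

"it" takes "a car" as antecedent — a donkey pronoun bound across the clause boundary.
Strong reading: for every (m,c) with inspected(m,c), repaired(m,c).
Restrictor pairs: (m1,c1) ✓  (m2,c2) ✓  (m2,c3) ✓  (m2,c4) ✓  (m2,c5) ✓  (m4,c2) ✓  (m4,c5) ✓  (m5,c1) ✓  (m5,c3) ✓  (m5,c5) ✓  (m6,c2) ✓  (m6,c5) ✓
Every restrictor pair satisfies the scope.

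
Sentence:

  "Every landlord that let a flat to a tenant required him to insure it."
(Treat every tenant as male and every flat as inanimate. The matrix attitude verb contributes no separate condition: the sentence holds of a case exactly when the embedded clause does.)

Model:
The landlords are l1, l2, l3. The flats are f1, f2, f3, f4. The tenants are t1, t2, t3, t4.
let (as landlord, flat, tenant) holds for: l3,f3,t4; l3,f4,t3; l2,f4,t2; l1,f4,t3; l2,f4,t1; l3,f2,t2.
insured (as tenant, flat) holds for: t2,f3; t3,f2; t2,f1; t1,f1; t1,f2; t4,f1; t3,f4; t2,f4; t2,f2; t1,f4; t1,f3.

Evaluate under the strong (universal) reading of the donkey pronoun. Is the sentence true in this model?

False

"him" takes "a tenant" as antecedent and "it" takes "a flat"; both are donkey pronouns co-varying with the restrictor.
Strong reading: for every (l,f,t) with let(l,f,t), insured(t,f).
Restrictor triples: (l1,f4,t3)→insured(t3,f4) ✓  (l2,f4,t1)→insured(t1,f4) ✓  (l2,f4,t2)→insured(t2,f4) ✓  (l3,f2,t2)→insured(t2,f2) ✓  (l3,f3,t4)→insured(t4,f3) ✗  (l3,f4,t3)→insured(t3,f4) ✓
Counterexample: (l3,f3,t4) — insured(t4,f3) does not hold.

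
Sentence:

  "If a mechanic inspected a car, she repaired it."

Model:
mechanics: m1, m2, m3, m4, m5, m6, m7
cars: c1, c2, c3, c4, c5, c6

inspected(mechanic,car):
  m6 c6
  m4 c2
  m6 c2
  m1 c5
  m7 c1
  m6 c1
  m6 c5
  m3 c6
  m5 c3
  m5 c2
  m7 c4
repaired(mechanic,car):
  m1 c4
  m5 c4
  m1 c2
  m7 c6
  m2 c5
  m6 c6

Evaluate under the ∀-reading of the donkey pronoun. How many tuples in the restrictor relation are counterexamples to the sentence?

10

"it" takes "a car" as antecedent — a donkey pronoun bound across the clause boundary.
Strong reading: for every (m,c) with inspected(m,c), repaired(m,c).
Restrictor pairs: (m1,c5) ✗  (m3,c6) ✗  (m4,c2) ✗  (m5,c2) ✗  (m5,c3) ✗  (m6,c1) ✗  (m6,c2) ✗  (m6,c5) ✗  (m6,c6) ✓  (m7,c1) ✗  (m7,c4) ✗
Counterexamples (restrictor pairs failing the scope): 10.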